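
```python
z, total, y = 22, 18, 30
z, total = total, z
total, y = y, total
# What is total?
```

Trace:
`z, total, y = 22, 18, 30` → z = 22; total = 18; y = 30
`z, total = total, z` → z = 18; total = 22
`total, y = y, total` → total = 30; y = 22
So total = 30

Answer: 30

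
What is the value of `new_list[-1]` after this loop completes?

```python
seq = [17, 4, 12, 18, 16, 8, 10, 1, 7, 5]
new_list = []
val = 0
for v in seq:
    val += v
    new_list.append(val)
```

Cumulative sum ends at 98
`new_list` takes the values: [] → [17] → [17, 21] → [17, 21, 33] → [17, 21, 33, 51] → [17, 21, 33, 51, 67] → [17, 21, 33, 51, 67, 75] → [17, 21, 33, 51, 67, 75, 85] → [17, 21, 33, 51, 67, 75, 85, 86] → [17, 21, 33, 51, 67, 75, 85, 86, 93] → [17, 21, 33, 51, 67, 75, 85, 86, 93, 98]
So `new_list[-1]` = 98

Answer: 98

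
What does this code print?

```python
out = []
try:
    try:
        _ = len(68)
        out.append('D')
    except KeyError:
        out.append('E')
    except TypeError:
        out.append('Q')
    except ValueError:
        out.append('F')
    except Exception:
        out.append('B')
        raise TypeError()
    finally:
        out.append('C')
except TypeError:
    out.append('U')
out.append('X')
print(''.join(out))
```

Execution trace: 'Q' (inner except TypeError) → 'C' (inner finally) → 'X' (after the try/except). Output: QCX

Answer: QCX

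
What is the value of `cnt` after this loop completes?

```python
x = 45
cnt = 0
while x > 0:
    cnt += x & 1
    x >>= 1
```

Count set bits in 45 (binary: 0b101101)
`cnt` takes the values: 0 → 1 → 2 → 3 → 4

Answer: 4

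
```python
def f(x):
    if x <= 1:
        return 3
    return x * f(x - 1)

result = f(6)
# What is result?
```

f(6) = 6 * 5 * 4 * 3 * 2 * 3 = 2160

Answer: 2160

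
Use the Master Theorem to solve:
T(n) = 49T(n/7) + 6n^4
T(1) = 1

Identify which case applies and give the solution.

a=49, b=7, f(n)=6n^4. log_7(49) = 2. Since c=4 > 2 and the regularity condition holds (49(n/7)^4 = (49/7^4)n^4 with 49/7^4 < 1), Case 3 applies: T(n) = Θ(f(n)) = O(n^4).

Answer: O(n^4) - Case 3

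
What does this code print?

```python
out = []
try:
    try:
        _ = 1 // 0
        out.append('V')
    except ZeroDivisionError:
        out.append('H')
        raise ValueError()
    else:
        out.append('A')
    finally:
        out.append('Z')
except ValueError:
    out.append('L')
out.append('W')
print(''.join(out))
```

Execution trace: 'H' (except ZeroDivisionError) → 'Z' (finally) → 'L' (outer except ValueError) → 'W' (after the try/except). Output: HZLW

Answer: HZLW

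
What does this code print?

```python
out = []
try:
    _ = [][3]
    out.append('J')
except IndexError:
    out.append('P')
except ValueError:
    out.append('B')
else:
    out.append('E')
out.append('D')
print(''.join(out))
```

Execution trace: 'P' (except IndexError) → 'D' (after the try/except). Output: PD

Answer: PD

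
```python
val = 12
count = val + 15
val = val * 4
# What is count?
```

Trace:
`val = 12` → val = 12
`count = val + 15` → count = 27
`val = val * 4` → val = 48
So count = 27

Answer: 27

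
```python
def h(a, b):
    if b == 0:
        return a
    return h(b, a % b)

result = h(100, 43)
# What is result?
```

h(100, 43) -> h(43, 14) -> h(14, 1) -> h(1, 0) -> 1

Answer: 1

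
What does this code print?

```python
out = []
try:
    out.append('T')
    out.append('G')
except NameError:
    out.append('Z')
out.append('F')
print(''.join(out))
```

Execution trace: 'T' (try body) → 'G' (try body, no exception) → 'F' (after the try/except). Output: TGF

Answer: TGF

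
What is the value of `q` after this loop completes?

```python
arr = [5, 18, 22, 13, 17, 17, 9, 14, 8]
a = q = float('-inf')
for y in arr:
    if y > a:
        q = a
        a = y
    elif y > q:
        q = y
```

Second largest (with repeats) in [5, 18, 22, 13, 17, 17, 9, 14, 8]
`q` takes the values: -inf → 5 → 18

Answer: 18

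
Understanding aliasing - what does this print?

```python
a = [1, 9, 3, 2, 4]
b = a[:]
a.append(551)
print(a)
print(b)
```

Key concept: slice [:] creates copy.
Step by step:
`a = [1, 9, 3, 2, 4]` → a = [1, 9, 3, 2, 4]
`b = a[:]` → b = [1, 9, 3, 2, 4]
`a.append(551)` → a = [1, 9, 3, 2, 4, 551]
`print(a)` → prints [1, 9, 3, 2, 4, 551]
`print(b)` → prints [1, 9, 3, 2, 4]

Answer:
[1, 9, 3, 2, 4, 551]
[1, 9, 3, 2, 4]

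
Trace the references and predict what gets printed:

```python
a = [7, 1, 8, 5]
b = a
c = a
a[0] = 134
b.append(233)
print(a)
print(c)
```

Key concept: multiple aliases.
Step by step:
`a = [7, 1, 8, 5]` → a = [7, 1, 8, 5]
`b = a` → b = [7, 1, 8, 5] (same object as a)
`c = a` → c = [7, 1, 8, 5] (same object as a, b)
`a[0] = 134` → a = [134, 1, 8, 5] (same object as b, c); b = [134, 1, 8, 5] (same object as a, c); c = [134, 1, 8, 5] (same object as a, b)
`b.append(233)` → a = [134, 1, 8, 5, 233] (same object as b, c); b = [134, 1, 8, 5, 233] (same object as a, c); c = [134, 1, 8, 5, 233] (same object as a, b)
`print(a)` → prints [134, 1, 8, 5, 233]
`print(c)` → prints [134, 1, 8, 5, 233]

Answer:
[134, 1, 8, 5, 233]
[134, 1, 8, 5, 233]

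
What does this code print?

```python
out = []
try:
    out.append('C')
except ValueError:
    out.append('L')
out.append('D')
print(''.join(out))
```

Execution trace: 'C' (try body, no exception) → 'D' (after the try/except). Output: CD

Answer: CD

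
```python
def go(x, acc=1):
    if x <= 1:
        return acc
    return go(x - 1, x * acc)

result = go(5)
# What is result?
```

Accumulator trace (n, acc): (5, 1) -> (4, 5) -> (3, 20) -> (2, 60) -> (1, 120) -> return 120

Answer: 120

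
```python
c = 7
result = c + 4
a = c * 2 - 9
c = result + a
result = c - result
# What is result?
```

Trace:
`c = 7` → c = 7
`result = c + 4` → result = 11
`a = c * 2 - 9` → a = 5
`c = result + a` → c = 16
`result = c - result` → result = 5
So result = 5

Answer: 5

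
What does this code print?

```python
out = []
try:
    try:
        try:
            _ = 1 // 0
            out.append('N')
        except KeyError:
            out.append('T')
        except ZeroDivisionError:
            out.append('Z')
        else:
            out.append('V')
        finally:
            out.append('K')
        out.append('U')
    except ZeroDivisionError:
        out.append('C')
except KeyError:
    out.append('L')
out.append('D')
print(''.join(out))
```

Execution trace: 'Z' (inner except ZeroDivisionError) → 'K' (inner finally) → 'U' (try body, no exception) → 'D' (after the try/except). Output: ZKUD

Answer: ZKUD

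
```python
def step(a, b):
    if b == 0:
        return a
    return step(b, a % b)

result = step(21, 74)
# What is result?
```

step(21, 74) -> step(74, 21) -> step(21, 11) -> step(11, 10) -> step(10, 1) -> step(1, 0) -> 1

Answer: 1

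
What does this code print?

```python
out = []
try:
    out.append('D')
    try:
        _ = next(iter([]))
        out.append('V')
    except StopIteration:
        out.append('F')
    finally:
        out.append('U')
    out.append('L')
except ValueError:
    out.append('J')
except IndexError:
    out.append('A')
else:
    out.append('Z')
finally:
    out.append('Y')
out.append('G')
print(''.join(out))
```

Execution trace: 'D' (try body) → 'F' (inner except StopIteration) → 'U' (inner finally) → 'L' (try body, no exception) → 'Z' (else) → 'Y' (finally) → 'G' (after the try/except). Output: DFULZYG

Answer: DFULZYG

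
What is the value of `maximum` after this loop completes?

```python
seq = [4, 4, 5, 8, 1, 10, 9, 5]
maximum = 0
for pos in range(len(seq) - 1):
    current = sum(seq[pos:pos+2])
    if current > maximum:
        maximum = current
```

Max sum of 2-element window in [4, 4, 5, 8, 1, 10, 9, 5]
`maximum` takes the values: 0 → 8 → 9 → 13 → 19

Answer: 19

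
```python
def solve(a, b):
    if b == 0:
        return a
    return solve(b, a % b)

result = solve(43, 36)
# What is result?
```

solve(43, 36) -> solve(36, 7) -> solve(7, 1) -> solve(1, 0) -> 1

Answer: 1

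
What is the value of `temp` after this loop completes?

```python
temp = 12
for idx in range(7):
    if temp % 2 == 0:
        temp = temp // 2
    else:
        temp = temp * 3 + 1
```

Collatz-style transformation from 12
`temp` takes the values: 12 → 6 → 3 → 10 → 5 → 16 → 8 → 4

Answer: 4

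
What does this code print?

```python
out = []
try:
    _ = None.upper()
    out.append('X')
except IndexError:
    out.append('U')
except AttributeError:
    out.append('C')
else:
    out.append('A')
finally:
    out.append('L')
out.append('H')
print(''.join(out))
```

Execution trace: 'C' (except AttributeError) → 'L' (finally) → 'H' (after the try/except). Output: CLH

Answer: CLH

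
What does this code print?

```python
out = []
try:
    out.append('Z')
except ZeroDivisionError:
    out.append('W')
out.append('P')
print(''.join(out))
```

Execution trace: 'Z' (try body, no exception) → 'P' (after the try/except). Output: ZP

Answer: ZP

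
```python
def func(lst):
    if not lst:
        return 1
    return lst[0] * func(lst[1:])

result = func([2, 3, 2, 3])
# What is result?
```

Product over [2, 3, 2, 3] = 2 * 3 * 2 * 3 = 36

Answer: 36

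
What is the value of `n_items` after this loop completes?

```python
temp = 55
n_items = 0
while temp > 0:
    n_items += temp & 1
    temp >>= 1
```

Count set bits in 55 (binary: 0b110111)
`n_items` takes the values: 0 → 1 → 2 → 3 → 4 → 5

Answer: 5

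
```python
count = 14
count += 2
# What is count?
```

Trace:
`count = 14` → count = 14
`count += 2` → count = 16
So count = 16

Answer: 16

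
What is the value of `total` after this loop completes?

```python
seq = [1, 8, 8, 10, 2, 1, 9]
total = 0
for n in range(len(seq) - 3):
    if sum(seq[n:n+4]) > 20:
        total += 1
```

Count windows with sum > 20
`total` takes the values: 0 → 1 → 2 → 3 → 4

Answer: 4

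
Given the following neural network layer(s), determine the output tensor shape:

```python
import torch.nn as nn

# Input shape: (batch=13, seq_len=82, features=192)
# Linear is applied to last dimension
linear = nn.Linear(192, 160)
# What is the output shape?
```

Input: (13, 82, 192) -> Output: (13, 82, 160)

Answer: (13, 82, 160)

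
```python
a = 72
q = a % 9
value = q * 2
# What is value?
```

Trace:
`a = 72` → a = 72
`q = a % 9` → q = 0
`value = q * 2` → value = 0
So value = 0

Answer: 0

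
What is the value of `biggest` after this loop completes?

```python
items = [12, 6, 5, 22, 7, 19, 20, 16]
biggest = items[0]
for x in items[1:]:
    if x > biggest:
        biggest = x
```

Maximum of [12, 6, 5, 22, 7, 19, 20, 16]
`biggest` takes the values: 12 → 22

Answer: 22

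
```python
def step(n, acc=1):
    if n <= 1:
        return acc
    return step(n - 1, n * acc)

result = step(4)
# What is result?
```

Accumulator trace (n, acc): (4, 1) -> (3, 4) -> (2, 12) -> (1, 24) -> return 24

Answer: 24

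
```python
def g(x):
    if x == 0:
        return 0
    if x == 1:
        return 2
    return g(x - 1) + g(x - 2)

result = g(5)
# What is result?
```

Build up from base cases: g(0)=0, g(1)=2, g(2)=2, g(3)=4, g(4)=6, g(5)=10

Answer: 10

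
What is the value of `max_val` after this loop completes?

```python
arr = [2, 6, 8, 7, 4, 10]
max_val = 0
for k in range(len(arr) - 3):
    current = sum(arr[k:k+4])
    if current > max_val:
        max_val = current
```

Max sum of 4-element window in [2, 6, 8, 7, 4, 10]
`max_val` takes the values: 0 → 23 → 25 → 29

Answer: 29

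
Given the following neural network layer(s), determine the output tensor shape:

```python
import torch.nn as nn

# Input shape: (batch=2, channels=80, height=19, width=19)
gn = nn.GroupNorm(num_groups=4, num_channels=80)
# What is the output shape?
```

Input: (2, 80, 19, 19) -> Output: (2, 80, 19, 19)

Answer: (2, 80, 19, 19)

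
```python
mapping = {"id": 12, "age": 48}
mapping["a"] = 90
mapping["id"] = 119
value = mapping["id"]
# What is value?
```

Trace:
`mapping = {"id": 12, "age": 48}` → mapping = {'id': 12, 'age': 48}
`mapping["a"] = 90` → mapping = {'id': 12, 'age': 48, 'a': 90}
`mapping["id"] = 119` → mapping = {'id': 119, 'age': 48, 'a': 90}
`value = mapping["id"]` → value = 119
So value = 119

Answer: 119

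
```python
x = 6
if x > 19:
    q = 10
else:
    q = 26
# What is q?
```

Trace:
`x = 6` → x = 6
`if x > 19: ...` → x > 19 is False, take else branch → q = 26
So q = 26

Answer: 26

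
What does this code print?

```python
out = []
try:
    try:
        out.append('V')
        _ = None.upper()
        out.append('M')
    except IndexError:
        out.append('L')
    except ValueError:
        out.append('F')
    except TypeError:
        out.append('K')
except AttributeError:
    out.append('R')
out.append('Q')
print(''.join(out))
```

Execution trace: 'V' (try body) → 'R' (outer except AttributeError) → 'Q' (after the try/except). Output: VRQ

Answer: VRQ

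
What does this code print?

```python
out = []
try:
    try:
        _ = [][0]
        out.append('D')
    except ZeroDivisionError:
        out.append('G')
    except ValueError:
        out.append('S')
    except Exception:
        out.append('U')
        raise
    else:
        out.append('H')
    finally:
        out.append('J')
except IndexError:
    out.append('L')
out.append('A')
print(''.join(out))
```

Execution trace: 'U' (inner except Exception) → 'J' (inner finally) → 'L' (outer except IndexError) → 'A' (after the try/except). Output: UJLA

Answer: UJLA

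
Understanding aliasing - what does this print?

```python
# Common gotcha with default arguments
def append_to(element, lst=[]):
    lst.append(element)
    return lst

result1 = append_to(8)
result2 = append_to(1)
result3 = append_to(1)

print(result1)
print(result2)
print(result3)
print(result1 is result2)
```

Key concept: mutable default argument gotcha.
Step by step:
`result1 = append_to(8)` → result1 = [8]
`result2 = append_to(1)` → result1 = [8, 1] (same object as result2); result2 = [8, 1] (same object as result1)
`result3 = append_to(1)` → result1 = [8, 1, 1] (same object as result2, result3); result2 = [8, 1, 1] (same object as result1, result3); result3 = [8, 1, 1] (same object as result1, result2)
`print(result1)` → prints [8, 1, 1]
`print(result2)` → prints [8, 1, 1]
`print(result3)` → prints [8, 1, 1]
`print(result1 is result2)` → prints True

Answer:
[8, 1, 1]
[8, 1, 1]
[8, 1, 1]
True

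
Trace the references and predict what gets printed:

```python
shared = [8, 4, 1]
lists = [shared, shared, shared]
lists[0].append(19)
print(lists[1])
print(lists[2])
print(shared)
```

Key concept: list of same reference.
Step by step:
`shared = [8, 4, 1]` → shared = [8, 4, 1]
`lists = [shared, shared, shared]` → lists = [[8, 4, 1], [8, 4, 1], [8, 4, 1]]
`lists[0].append(19)` → shared = [8, 4, 1, 19]; lists = [[8, 4, 1, 19], [8, 4, 1, 19], [8, 4, 1, 19]]
`print(lists[1])` → prints [8, 4, 1, 19]
`print(lists[2])` → prints [8, 4, 1, 19]
`print(shared)` → prints [8, 4, 1, 19]

Answer:
[8, 4, 1, 19]
[8, 4, 1, 19]
[8, 4, 1, 19]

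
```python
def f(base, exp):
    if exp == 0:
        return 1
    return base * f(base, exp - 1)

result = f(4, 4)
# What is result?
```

f(4, 4) = 4 * 4 * 4 * 4 = 256

Answer: 256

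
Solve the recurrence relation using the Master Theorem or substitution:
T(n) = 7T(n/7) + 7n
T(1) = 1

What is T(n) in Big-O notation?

By Master Theorem: a=7, b=7, f(n)=7n. Since log_7(7) = 1 and f(n) = Θ(n^1), Case 2 applies. T(n) = O(n log n).

Answer: O(n log n)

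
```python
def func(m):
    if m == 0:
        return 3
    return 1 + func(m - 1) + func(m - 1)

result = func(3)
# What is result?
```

func(m) = 1 + 2·func(m-1), func(0)=3. Closed form: (3+1)·2^3 - 1 = 31.

Answer: 31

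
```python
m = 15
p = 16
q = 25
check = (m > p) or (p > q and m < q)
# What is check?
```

Trace:
`m = 15` → m = 15
`p = 16` → p = 16
`q = 25` → q = 25
`check = (m > p) or (p > q and m < q)` → check = False
So check = False

Answer: False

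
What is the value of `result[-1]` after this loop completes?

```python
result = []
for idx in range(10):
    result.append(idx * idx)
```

Last element of squares 0 to 9
`result` takes the values: [] → [0] → [0, 1] → [0, 1, 4] → [0, 1, 4, 9] → [0, 1, 4, 9, 16] → [0, 1, 4, 9, 16, 25] → [0, 1, 4, 9, 16, 25, 36] → [0, 1, 4, 9, 16, 25, 36, 49] → [0, 1, 4, 9, 16, 25, 36, 49, 64] → [0, 1, 4, 9, 16, 25, 36, 49, 64, 81]
So `result[-1]` = 81

Answer: 81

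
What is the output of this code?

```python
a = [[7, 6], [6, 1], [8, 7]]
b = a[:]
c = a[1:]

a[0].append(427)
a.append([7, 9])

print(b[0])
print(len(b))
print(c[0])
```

Key concept: slice with nested mutation.
Step by step:
`a = [[7, 6], [6, 1], [8, 7]]` → a = [[7, 6], [6, 1], [8, 7]]
`b = a[:]` → b = [[7, 6], [6, 1], [8, 7]]
`c = a[1:]` → c = [[6, 1], [8, 7]]
`a[0].append(427)` → a = [[7, 6, 427], [6, 1], [8, 7]]; b = [[7, 6, 427], [6, 1], [8, 7]]
`a.append([7, 9])` → a = [[7, 6, 427], [6, 1], [8, 7], [7, 9]]
`print(b[0])` → prints [7, 6, 427]
`print(len(b))` → prints 3
`print(c[0])` → prints [6, 1]

Answer:
[7, 6, 427]
3
[6, 1]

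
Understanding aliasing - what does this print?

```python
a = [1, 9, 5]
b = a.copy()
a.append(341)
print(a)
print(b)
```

Key concept: list.copy() creates independent copy.
Step by step:
`a = [1, 9, 5]` → a = [1, 9, 5]
`b = a.copy()` → b = [1, 9, 5]
`a.append(341)` → a = [1, 9, 5, 341]
`print(a)` → prints [1, 9, 5, 341]
`print(b)` → prints [1, 9, 5]

Answer:
[1, 9, 5, 341]
[1, 9, 5]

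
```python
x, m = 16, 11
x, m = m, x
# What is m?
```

Trace:
`x, m = 16, 11` → x = 16; m = 11
`x, m = m, x` → x = 11; m = 16
So m = 16

Answer: 16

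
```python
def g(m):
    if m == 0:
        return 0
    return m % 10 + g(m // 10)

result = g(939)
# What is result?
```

Sum of digits of 939: 9 + 3 + 9 = 21

Answer: 21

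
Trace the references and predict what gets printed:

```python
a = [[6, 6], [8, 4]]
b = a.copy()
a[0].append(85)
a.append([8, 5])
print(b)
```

Key concept: shallow copy with nested lists.
Step by step:
`a = [[6, 6], [8, 4]]` → a = [[6, 6], [8, 4]]
`b = a.copy()` → b = [[6, 6], [8, 4]]
`a[0].append(85)` → a = [[6, 6, 85], [8, 4]]; b = [[6, 6, 85], [8, 4]]
`a.append([8, 5])` → a = [[6, 6, 85], [8, 4], [8, 5]]
`print(b)` → prints [[6, 6, 85], [8, 4]]

Answer: [[6, 6, 85], [8, 4]]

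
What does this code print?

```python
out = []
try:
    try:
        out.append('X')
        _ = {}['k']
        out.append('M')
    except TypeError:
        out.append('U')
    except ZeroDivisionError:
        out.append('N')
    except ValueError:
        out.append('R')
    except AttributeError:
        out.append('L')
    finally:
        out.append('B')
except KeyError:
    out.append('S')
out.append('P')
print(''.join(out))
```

Execution trace: 'X' (try body) → 'B' (finally) → 'S' (outer except KeyError) → 'P' (after the try/except). Output: XBSP

Answer: XBSP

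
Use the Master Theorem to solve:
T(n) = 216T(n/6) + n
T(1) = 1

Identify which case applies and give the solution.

a=216, b=6, f(n)=n. log_6(216) = 3. Since c=1 < 3, Case 1 applies: T(n) = Θ(n^log_b(a)) = O(n^3).

Answer: O(n^3) - Case 1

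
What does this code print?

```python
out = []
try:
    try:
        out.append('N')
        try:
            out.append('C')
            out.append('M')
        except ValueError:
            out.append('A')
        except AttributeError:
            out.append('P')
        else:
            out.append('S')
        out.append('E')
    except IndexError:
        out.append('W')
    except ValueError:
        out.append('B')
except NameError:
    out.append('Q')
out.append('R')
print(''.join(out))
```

Execution trace: 'N' (try body) → 'C' (inner try body) → 'M' (inner try body, no exception) → 'S' (inner else) → 'E' (try body, no exception) → 'R' (after the try/except). Output: NCMSER

Answer: NCMSER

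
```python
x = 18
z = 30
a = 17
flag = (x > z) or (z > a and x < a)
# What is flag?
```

Trace:
`x = 18` → x = 18
`z = 30` → z = 30
`a = 17` → a = 17
`flag = (x > z) or (z > a and x < a)` → flag = False
So flag = False

Answer: False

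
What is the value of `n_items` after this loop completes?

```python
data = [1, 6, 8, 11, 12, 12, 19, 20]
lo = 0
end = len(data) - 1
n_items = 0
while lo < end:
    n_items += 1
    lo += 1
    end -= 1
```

Iterations until pointers meet (list length 8)
`n_items` takes the values: 0 → 1 → 2 → 3 → 4

Answer: 4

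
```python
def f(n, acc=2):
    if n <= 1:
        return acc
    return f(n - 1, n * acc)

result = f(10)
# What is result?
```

Accumulator trace (n, acc): (10, 2) -> (9, 20) -> (8, 180) -> (7, 1440) -> (6, 10080) -> (5, 60480) -> (4, 302400) -> (3, 1209600) -> (2, 3628800) -> (1, 7257600) -> return 7257600

Answer: 7257600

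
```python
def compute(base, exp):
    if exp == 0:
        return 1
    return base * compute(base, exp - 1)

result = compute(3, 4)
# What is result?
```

compute(3, 4) = 3 * 3 * 3 * 3 = 81

Answer: 81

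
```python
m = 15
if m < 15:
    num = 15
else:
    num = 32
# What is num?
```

Trace:
`m = 15` → m = 15
`if m < 15: ...` → m < 15 is False, take else branch → num = 32
So num = 32

Answer: 32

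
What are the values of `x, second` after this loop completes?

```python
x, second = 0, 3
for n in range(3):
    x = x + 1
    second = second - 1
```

x goes 0→3, second goes 3→0
`x, second` takes the values: (0, 3) → (1, 3) → (1, 2) → (2, 2) → (2, 1) → (3, 1) → (3, 0)

Answer: 3, 0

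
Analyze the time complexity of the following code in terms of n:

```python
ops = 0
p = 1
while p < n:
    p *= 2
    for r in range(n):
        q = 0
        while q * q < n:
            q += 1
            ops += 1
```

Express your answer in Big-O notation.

Each loop level contributes: log n × n × √n. Multiplying the contributions gives O(n√n log n).

Answer: O(n√n log n)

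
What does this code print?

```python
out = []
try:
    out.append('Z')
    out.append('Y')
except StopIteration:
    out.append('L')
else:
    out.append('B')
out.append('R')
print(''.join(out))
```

Execution trace: 'Z' (try body) → 'Y' (try body, no exception) → 'B' (else) → 'R' (after the try/except). Output: ZYBR

Answer: ZYBR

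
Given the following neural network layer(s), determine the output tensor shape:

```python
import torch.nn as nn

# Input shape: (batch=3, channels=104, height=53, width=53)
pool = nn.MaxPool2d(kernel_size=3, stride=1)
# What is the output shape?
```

Input: (3, 104, 53, 53) -> Output: (3, 104, 51, 51)

Answer: (3, 104, 51, 51)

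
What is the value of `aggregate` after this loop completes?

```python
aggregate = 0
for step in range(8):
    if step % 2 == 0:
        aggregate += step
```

Sum of even numbers 0 to 7
`aggregate` takes the values: 0 → 2 → 6 → 12

Answer: 12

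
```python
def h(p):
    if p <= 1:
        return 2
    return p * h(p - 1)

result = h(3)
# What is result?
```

h(3) = 3 * 2 * 2 = 12

Answer: 12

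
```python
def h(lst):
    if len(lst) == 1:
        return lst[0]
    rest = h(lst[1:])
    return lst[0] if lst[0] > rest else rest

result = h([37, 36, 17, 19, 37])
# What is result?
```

Recursive max over [37, 36, 17, 19, 37] = 37

Answer: 37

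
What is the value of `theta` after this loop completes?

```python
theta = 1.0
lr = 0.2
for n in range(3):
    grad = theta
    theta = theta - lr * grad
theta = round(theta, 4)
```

Gradient descent: w = 1.0 * (1 - 0.2)^3
`theta` takes the values: 1.0 → 0.8 → 0.64 → 0.512

Answer: 0.512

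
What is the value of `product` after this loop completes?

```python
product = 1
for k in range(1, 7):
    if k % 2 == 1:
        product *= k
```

Product of odd numbers 1 to 6
`product` takes the values: 1 → 3 → 15

Answer: 15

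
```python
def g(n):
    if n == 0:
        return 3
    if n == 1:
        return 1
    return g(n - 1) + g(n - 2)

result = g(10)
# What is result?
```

Build up from base cases: g(0)=3, g(1)=1, g(2)=4, g(3)=5, g(4)=9, g(5)=14, g(6)=23, ..., g(10)=157

Answer: 157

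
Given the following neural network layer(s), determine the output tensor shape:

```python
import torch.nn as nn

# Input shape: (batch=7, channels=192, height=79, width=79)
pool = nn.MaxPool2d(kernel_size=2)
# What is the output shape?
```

Input: (7, 192, 79, 79) -> Output: (7, 192, 39, 39)

Answer: (7, 192, 39, 39)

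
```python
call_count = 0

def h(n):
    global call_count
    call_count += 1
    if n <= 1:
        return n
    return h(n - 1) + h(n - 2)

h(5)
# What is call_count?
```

Calls(n) = 1 + Calls(n-1) + Calls(n-2); Calls(0)=Calls(1)=1. For n=5 this gives 15.

Answer: 15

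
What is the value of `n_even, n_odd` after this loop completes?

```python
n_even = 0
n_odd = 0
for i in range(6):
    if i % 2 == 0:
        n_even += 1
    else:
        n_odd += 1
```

Count evens and odds in range(6)
`n_even, n_odd` takes the values: (0, 0) → (1, 0) → (1, 1) → (2, 1) → (2, 2) → (3, 2) → (3, 3)

Answer: 3, 3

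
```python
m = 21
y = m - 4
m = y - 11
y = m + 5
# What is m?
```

Trace:
`m = 21` → m = 21
`y = m - 4` → y = 17
`m = y - 11` → m = 6
`y = m + 5` → y = 11
So m = 6

Answer: 6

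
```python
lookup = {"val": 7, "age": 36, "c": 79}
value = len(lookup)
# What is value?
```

Trace:
`lookup = {"val": 7, "age": 36, "c": 79}` → lookup = {'val': 7, 'age': 36, 'c': 79}
`value = len(lookup)` → value = 3
So value = 3

Answer: 3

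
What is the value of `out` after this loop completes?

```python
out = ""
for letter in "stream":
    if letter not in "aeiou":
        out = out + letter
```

Remove vowels from 'stream'
`out` takes the values: "" → "s" → "st" → "str" → "strm"

Answer: "strm"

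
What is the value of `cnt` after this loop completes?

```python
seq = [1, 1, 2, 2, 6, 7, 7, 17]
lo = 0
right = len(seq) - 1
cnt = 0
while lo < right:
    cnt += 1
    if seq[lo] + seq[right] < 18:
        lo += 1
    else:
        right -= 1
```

Steps to find pair summing to 18
`cnt` takes the values: 0 → 1 → 2 → 3 → 4 → 5 → 6 → 7

Answer: 7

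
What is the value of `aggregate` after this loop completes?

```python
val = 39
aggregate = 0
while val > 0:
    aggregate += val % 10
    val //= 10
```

Sum digits of 39
`aggregate` takes the values: 0 → 9 → 12

Answer: 12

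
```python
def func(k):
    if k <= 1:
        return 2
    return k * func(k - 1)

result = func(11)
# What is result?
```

func(11) = 11 * 10 * 9 * 8 * 7 * 6 * 5 * 4 * 3 * 2 * 2 = 79833600

Answer: 79833600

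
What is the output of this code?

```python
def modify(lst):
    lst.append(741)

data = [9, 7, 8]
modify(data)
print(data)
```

Key concept: function modifies passed list.
Step by step:
`data = [9, 7, 8]` → data = [9, 7, 8]
`modify(data)` → data = [9, 7, 8, 741]
`print(data)` → prints [9, 7, 8, 741]

Answer: [9, 7, 8, 741]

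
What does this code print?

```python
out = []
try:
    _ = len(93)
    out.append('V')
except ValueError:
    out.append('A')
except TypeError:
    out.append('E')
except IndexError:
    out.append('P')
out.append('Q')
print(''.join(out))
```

Execution trace: 'E' (except TypeError) → 'Q' (after the try/except). Output: EQ

Answer: EQ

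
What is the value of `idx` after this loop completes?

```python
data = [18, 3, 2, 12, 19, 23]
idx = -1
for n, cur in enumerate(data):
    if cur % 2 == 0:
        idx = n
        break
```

First even number index in [18, 3, 2, 12, 19, 23]
`idx` takes the values: -1 → 0

Answer: 0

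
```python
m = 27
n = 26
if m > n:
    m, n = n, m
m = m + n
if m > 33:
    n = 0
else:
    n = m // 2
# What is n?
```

Trace:
`m = 27` → m = 27
`n = 26` → n = 26
`if m > n: ...` → m > n is True → m = 26; n = 27
`m = m + n` → m = 53
`if m > 33: ...` → m > 33 is True → n = 0
So n = 0

Answer: 0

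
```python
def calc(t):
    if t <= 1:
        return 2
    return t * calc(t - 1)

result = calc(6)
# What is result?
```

calc(6) = 6 * 5 * 4 * 3 * 2 * 2 = 1440

Answer: 1440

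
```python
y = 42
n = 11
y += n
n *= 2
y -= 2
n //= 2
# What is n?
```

Trace:
`y = 42` → y = 42
`n = 11` → n = 11
`y += n` → y = 53
`n *= 2` → n = 22
`y -= 2` → y = 51
`n //= 2` → n = 11
So n = 11

Answer: 11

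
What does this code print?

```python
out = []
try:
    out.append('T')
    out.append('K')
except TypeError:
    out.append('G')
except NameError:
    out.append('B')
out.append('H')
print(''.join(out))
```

Execution trace: 'T' (try body) → 'K' (try body, no exception) → 'H' (after the try/except). Output: TKH

Answer: TKH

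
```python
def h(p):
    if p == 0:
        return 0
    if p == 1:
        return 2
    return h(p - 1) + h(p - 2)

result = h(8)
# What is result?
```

Build up from base cases: h(0)=0, h(1)=2, h(2)=2, h(3)=4, h(4)=6, h(5)=10, h(6)=16, ..., h(8)=42

Answer: 42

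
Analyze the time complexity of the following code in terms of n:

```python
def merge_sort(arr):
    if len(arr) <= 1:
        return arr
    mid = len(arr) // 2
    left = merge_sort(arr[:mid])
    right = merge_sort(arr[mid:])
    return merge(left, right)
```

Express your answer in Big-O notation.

This is Merge sort. Time complexity: O(n log n).

Answer: O(n log n)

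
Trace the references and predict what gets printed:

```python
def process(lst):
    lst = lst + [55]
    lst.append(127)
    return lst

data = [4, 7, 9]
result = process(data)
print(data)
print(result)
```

Key concept: rebinding parameter vs mutation.
Step by step:
`data = [4, 7, 9]` → data = [4, 7, 9]
`result = process(data)` → result = [4, 7, 9, 55, 127]
`print(data)` → prints [4, 7, 9]
`print(result)` → prints [4, 7, 9, 55, 127]

Answer:
[4, 7, 9]
[4, 7, 9, 55, 127]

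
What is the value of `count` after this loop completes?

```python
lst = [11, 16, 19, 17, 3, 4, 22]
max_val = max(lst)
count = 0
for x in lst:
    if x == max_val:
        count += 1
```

Count of max value 22 in [11, 16, 19, 17, 3, 4, 22]
`count` takes the values: 0 → 1

Answer: 1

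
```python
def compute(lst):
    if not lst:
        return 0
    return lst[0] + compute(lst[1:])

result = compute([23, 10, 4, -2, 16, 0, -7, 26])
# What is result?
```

23 + 10 + 4 + (-2) + 16 + 0 + (-7) + 26 + 0 = 70

Answer: 70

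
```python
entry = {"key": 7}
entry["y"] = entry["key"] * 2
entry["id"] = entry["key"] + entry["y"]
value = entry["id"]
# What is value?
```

Trace:
`entry = {"key": 7}` → entry = {'key': 7}
`entry["y"] = entry["key"] * 2` → entry = {'key': 7, 'y': 14}
`entry["id"] = entry["key"] + entry["y"]` → entry = {'key': 7, 'y': 14, 'id': 21}
`value = entry["id"]` → value = 21
So value = 21

Answer: 21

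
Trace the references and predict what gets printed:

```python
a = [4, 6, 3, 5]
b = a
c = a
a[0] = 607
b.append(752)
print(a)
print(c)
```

Key concept: multiple aliases.
Step by step:
`a = [4, 6, 3, 5]` → a = [4, 6, 3, 5]
`b = a` → b = [4, 6, 3, 5] (same object as a)
`c = a` → c = [4, 6, 3, 5] (same object as a, b)
`a[0] = 607` → a = [607, 6, 3, 5] (same object as b, c); b = [607, 6, 3, 5] (same object as a, c); c = [607, 6, 3, 5] (same object as a, b)
`b.append(752)` → a = [607, 6, 3, 5, 752] (same object as b, c); b = [607, 6, 3, 5, 752] (same object as a, c); c = [607, 6, 3, 5, 752] (same object as a, b)
`print(a)` → prints [607, 6, 3, 5, 752]
`print(c)` → prints [607, 6, 3, 5, 752]

Answer:
[607, 6, 3, 5, 752]
[607, 6, 3, 5, 752]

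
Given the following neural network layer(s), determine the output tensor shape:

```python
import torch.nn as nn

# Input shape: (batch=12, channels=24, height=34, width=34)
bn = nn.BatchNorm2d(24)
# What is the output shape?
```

Input: (12, 24, 34, 34) -> Output: (12, 24, 34, 34)

Answer: (12, 24, 34, 34)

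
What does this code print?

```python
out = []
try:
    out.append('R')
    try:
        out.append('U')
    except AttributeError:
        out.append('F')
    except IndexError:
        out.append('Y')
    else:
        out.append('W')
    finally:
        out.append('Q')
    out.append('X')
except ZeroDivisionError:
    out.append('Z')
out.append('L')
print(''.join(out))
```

Execution trace: 'R' (try body) → 'U' (inner try body, no exception) → 'W' (inner else) → 'Q' (inner finally) → 'X' (try body, no exception) → 'L' (after the try/except). Output: RUWQXL

Answer: RUWQXL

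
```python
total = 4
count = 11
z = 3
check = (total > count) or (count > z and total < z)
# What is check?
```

Trace:
`total = 4` → total = 4
`count = 11` → count = 11
`z = 3` → z = 3
`check = (total > count) or (count > z and total < z)` → check = False
So check = False

Answer: False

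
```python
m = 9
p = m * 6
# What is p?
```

Trace:
`m = 9` → m = 9
`p = m * 6` → p = 54
So p = 54

Answer: 54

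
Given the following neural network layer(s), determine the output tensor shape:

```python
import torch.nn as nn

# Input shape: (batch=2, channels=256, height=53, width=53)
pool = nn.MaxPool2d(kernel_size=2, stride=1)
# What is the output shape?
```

Input: (2, 256, 53, 53) -> Output: (2, 256, 52, 52)

Answer: (2, 256, 52, 52)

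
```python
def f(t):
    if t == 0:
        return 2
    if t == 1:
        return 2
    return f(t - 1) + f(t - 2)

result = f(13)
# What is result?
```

Build up from base cases: f(0)=2, f(1)=2, f(2)=4, f(3)=6, f(4)=10, f(5)=16, f(6)=26, ..., f(13)=754

Answer: 754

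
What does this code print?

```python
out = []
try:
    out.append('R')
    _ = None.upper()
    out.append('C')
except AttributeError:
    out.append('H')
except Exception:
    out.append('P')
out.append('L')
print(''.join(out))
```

Execution trace: 'R' (try body) → 'H' (except AttributeError) → 'L' (after the try/except). Output: RHL

Answer: RHL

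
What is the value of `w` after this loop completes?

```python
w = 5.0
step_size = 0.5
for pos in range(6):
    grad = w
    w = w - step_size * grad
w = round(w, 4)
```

Gradient descent: w = 5.0 * (1 - 0.5)^6
`w` takes the values: 5.0 → 2.5 → 1.25 → 0.625 → 0.3125 → 0.15625 → 0.078125 → 0.0781

Answer: 0.0781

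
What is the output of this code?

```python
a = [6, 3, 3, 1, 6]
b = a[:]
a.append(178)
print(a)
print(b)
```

Key concept: slice [:] creates copy.
Step by step:
`a = [6, 3, 3, 1, 6]` → a = [6, 3, 3, 1, 6]
`b = a[:]` → b = [6, 3, 3, 1, 6]
`a.append(178)` → a = [6, 3, 3, 1, 6, 178]
`print(a)` → prints [6, 3, 3, 1, 6, 178]
`print(b)` → prints [6, 3, 3, 1, 6]

Answer:
[6, 3, 3, 1, 6, 178]
[6, 3, 3, 1, 6]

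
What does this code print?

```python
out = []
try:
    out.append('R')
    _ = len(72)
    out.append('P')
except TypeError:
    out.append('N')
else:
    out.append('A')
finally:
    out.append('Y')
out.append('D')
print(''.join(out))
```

Execution trace: 'R' (try body) → 'N' (except TypeError) → 'Y' (finally) → 'D' (after the try/except). Output: RNYD

Answer: RNYD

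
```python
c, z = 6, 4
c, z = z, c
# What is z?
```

Trace:
`c, z = 6, 4` → c = 6; z = 4
`c, z = z, c` → c = 4; z = 6
So z = 6

Answer: 6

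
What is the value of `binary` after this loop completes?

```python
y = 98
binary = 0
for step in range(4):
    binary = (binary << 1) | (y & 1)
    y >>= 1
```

Reverse lowest 4 bits of 98
`binary` takes the values: 0 → 1 → 2 → 4

Answer: 4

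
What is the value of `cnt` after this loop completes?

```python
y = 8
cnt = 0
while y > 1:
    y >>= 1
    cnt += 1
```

Count right shifts until 1
`cnt` takes the values: 0 → 1 → 2 → 3

Answer: 3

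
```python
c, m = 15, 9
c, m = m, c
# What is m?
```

Trace:
`c, m = 15, 9` → c = 15; m = 9
`c, m = m, c` → c = 9; m = 15
So m = 15

Answer: 15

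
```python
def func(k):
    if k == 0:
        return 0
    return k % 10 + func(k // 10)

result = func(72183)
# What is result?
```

Sum of digits of 72183: 3 + 8 + 1 + 2 + 7 = 21

Answer: 21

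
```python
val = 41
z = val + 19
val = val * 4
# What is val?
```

Trace:
`val = 41` → val = 41
`z = val + 19` → z = 60
`val = val * 4` → val = 164
So val = 164

Answer: 164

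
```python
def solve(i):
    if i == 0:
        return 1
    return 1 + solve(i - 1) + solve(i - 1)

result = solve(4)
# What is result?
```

solve(i) = 1 + 2·solve(i-1), solve(0)=1. Closed form: (1+1)·2^4 - 1 = 31.

Answer: 31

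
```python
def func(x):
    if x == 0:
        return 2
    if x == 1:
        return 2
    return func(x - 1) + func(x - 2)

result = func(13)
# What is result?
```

Build up from base cases: func(0)=2, func(1)=2, func(2)=4, func(3)=6, func(4)=10, func(5)=16, func(6)=26, ..., func(13)=754

Answer: 754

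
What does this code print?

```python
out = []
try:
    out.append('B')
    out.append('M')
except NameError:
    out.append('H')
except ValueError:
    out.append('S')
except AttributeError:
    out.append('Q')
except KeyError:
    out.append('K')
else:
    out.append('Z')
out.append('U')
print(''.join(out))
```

Execution trace: 'B' (try body) → 'M' (try body, no exception) → 'Z' (else) → 'U' (after the try/except). Output: BMZU

Answer: BMZU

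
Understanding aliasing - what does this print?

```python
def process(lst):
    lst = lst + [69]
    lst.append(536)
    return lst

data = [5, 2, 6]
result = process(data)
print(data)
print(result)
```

Key concept: rebinding parameter vs mutation.
Step by step:
`data = [5, 2, 6]` → data = [5, 2, 6]
`result = process(data)` → result = [5, 2, 6, 69, 536]
`print(data)` → prints [5, 2, 6]
`print(result)` → prints [5, 2, 6, 69, 536]

Answer:
[5, 2, 6]
[5, 2, 6, 69, 536]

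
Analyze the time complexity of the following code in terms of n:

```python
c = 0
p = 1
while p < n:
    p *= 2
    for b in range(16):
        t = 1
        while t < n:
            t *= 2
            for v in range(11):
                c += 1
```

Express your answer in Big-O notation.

Each loop level contributes: log n × 1 × log n × 1. Multiplying the contributions gives O(log² n).

Answer: O(log² n)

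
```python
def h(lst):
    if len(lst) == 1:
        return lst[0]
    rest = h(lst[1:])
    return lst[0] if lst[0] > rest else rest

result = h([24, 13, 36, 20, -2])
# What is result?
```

Recursive max over [24, 13, 36, 20, -2] = 36

Answer: 36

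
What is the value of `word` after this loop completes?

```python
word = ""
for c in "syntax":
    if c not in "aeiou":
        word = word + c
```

Remove vowels from 'syntax'
`word` takes the values: "" → "s" → "sy" → "syn" → "synt" → "syntx"

Answer: "syntx"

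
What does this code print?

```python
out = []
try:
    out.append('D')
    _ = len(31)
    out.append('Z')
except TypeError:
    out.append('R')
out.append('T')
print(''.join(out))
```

Execution trace: 'D' (try body) → 'R' (except TypeError) → 'T' (after the try/except). Output: DRT

Answer: DRT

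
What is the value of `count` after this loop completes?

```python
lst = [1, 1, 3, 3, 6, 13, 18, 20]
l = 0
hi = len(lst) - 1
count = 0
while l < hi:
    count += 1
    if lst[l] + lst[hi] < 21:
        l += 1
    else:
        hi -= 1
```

Steps to find pair summing to 21
`count` takes the values: 0 → 1 → 2 → 3 → 4 → 5 → 6 → 7

Answer: 7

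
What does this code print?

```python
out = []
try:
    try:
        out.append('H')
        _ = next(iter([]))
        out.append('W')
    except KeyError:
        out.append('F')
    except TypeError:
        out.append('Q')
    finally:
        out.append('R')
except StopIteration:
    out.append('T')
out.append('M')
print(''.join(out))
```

Execution trace: 'H' (inner try body) → 'R' (inner finally) → 'T' (outer except StopIteration) → 'M' (after the try/except). Output: HRTM

Answer: HRTM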